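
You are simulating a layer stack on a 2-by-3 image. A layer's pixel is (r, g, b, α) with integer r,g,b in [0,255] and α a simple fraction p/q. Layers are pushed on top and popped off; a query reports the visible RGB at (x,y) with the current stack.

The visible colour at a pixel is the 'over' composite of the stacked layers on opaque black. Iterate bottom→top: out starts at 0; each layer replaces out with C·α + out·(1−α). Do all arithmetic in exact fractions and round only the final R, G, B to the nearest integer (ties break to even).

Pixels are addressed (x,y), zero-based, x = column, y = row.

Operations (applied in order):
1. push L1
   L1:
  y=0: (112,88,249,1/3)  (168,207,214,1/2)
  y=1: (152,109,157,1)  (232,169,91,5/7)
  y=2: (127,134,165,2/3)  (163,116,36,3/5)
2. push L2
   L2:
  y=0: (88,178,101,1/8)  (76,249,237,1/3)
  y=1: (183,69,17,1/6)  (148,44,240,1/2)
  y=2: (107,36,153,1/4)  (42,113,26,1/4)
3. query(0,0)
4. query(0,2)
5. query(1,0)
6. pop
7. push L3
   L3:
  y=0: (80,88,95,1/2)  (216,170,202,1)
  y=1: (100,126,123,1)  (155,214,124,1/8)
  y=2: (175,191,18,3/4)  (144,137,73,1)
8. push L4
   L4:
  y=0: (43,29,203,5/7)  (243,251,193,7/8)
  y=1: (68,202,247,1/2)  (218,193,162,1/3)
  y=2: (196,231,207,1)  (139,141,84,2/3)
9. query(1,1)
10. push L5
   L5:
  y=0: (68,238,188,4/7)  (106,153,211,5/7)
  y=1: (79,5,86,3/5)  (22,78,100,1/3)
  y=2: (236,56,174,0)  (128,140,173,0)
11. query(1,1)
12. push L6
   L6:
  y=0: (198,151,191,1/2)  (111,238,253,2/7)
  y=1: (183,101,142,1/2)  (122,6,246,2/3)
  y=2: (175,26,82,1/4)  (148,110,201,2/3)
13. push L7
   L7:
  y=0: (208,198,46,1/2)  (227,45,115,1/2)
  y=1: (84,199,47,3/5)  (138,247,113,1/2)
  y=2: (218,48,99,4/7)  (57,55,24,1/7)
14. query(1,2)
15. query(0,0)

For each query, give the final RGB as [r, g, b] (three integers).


at x=0,y=0 over L1,L2:
+L1 (α=1/3) → [112/3, 88/3, 83]
+L2 (α=1/8) → [131/3, 575/12, 341/4]
→ [44, 48, 85]

query (0,2) [L1,L2] — begin 0,0,0
+L1 (α=2/3) → [254/3, 268/3, 110]
+L2 (α=1/4) → [361/4, 76, 483/4]
rounded: [90, 76, 121]

(1,0) stack=L1,L2; from [0,0,0]:
after L1 α=1/2: [84, 207/2, 107]
after L2 α=1/3: [244/3, 152, 451/3]
= [81, 152, 150]

query (1,1) [L1,L3,L4] — begin 0,0,0
after L1 α=5/7: [1160/7, 845/7, 65]
after L3 α=1/8: [1315/8, 1059/8, 579/8]
after L4 α=1/3: [729/4, 1831/12, 409/4]
= [182, 153, 102]

at x=1,y=1 over L1,L3,L4,L5:
L1 α=5/7: [1160/7, 845/7, 65]
L3 α=1/8: [1315/8, 1059/8, 579/8]
L4 α=1/3: [729/4, 1831/12, 409/4]
L5 α=1/3: [773/6, 2299/18, 203/2]
→ [129, 128, 102]

query (1,2) [L1,L3,L4,L5,L6,L7] — begin 0,0,0
after L1 α=3/5: [489/5, 348/5, 108/5]
after L3 α=1: [144, 137, 73]
after L4 α=2/3: [422/3, 419/3, 241/3]
after L5 α=0: [422/3, 419/3, 241/3]
after L6 α=2/3: [1310/9, 1079/9, 1447/9]
after L7 α=1/7: [2791/21, 2323/21, 2966/21]
rounded: [133, 111, 141]

at x=0,y=0 over L1,L3,L4,L5,L6,L7:
L1 α=1/3: [112/3, 88/3, 83]
L3 α=1/2: [176/3, 176/3, 89]
L4 α=5/7: [997/21, 787/21, 1193/7]
L5 α=4/7: [2901/49, 7451/49, 8843/49]
L6 α=1/2: [12603/98, 7425/49, 9101/49]
L7 α=1/2: [32987/196, 17127/98, 11355/98]
= [168, 175, 116]


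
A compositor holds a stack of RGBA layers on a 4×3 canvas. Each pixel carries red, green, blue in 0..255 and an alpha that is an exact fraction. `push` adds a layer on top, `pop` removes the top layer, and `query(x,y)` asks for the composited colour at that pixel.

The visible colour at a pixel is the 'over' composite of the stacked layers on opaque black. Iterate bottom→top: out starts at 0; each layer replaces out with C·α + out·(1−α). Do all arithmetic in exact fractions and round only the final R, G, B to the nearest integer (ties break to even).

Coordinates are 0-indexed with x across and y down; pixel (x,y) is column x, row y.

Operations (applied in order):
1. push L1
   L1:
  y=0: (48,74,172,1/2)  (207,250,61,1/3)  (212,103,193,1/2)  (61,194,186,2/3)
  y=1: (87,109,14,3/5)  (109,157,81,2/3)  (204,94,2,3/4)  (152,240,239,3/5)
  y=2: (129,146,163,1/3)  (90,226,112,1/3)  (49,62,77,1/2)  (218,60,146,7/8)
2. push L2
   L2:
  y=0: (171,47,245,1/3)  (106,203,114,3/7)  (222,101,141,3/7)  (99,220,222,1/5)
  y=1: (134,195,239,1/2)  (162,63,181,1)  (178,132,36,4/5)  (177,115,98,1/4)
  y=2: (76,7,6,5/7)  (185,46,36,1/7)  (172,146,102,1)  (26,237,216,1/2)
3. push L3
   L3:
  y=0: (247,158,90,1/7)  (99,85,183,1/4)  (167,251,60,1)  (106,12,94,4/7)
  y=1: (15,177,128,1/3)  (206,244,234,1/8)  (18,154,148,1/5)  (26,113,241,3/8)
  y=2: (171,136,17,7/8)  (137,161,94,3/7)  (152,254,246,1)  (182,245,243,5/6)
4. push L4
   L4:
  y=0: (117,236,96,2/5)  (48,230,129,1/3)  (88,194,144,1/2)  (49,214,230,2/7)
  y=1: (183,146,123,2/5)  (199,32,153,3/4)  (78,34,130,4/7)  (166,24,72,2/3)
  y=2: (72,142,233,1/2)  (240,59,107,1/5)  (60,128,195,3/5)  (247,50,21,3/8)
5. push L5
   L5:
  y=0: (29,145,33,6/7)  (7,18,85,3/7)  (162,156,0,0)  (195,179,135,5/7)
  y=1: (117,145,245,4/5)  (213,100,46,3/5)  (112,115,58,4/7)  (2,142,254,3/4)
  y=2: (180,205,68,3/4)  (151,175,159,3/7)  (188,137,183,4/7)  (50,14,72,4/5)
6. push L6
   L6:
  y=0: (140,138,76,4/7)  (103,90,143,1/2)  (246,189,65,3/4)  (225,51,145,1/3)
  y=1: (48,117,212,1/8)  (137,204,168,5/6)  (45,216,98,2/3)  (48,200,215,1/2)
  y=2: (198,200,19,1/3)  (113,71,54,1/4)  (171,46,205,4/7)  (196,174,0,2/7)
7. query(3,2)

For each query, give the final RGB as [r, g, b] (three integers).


query (3,2) [L1,L2,L3,L4,L5,L6] — begin 0,0,0
after L1 α=7/8: [763/4, 105/2, 511/4]
after L2 α=1/2: [867/8, 579/4, 1375/8]
after L3 α=5/6: [8147/48, 5479/24, 11095/48]
after L4 α=3/8: [76303/384, 30995/192, 58499/384]
after L5 α=4/5: [153103/1920, 41747/960, 169091/1920]
after L6 α=2/7: [303631/2688, 15509/192, 169091/2688]
→ [113, 81, 63]


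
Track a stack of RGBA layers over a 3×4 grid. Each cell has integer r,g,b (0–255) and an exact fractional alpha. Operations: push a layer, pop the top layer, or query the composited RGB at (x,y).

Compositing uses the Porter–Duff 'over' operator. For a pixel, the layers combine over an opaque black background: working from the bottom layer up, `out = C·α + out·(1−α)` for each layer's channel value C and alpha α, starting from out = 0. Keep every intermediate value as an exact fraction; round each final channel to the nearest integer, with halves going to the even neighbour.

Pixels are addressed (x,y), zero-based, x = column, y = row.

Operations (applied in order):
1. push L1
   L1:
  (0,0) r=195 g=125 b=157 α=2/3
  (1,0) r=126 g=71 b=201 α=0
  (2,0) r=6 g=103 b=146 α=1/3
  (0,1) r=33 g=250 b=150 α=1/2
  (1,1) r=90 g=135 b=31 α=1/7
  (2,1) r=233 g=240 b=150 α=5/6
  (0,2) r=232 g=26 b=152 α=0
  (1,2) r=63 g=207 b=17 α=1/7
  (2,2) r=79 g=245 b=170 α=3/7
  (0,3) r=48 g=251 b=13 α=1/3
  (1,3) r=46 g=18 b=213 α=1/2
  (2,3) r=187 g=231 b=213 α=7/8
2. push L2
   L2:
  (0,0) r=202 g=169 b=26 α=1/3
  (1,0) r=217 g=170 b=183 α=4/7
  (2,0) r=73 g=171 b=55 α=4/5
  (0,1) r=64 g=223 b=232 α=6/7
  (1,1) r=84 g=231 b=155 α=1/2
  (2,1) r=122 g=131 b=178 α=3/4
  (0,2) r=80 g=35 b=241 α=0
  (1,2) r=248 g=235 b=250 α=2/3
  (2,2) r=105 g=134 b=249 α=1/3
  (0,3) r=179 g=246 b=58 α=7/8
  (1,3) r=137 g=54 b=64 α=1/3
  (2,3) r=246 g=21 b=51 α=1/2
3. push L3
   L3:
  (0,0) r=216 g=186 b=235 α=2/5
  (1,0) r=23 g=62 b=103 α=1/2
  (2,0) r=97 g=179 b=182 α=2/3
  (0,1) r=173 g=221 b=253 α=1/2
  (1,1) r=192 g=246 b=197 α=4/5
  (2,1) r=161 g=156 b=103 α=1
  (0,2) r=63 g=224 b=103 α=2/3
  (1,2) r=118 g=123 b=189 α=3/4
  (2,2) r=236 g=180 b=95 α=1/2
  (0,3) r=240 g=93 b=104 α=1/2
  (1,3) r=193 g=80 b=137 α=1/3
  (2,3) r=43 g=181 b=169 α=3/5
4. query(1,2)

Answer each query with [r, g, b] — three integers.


at x=1,y=2 over L1,L2,L3:
+L1 (α=1/7) → [9, 207/7, 17/7]
+L2 (α=2/3) → [505/3, 3497/21, 3517/21]
+L3 (α=3/4) → [1567/12, 5623/42, 3856/21]
→ [131, 134, 184]


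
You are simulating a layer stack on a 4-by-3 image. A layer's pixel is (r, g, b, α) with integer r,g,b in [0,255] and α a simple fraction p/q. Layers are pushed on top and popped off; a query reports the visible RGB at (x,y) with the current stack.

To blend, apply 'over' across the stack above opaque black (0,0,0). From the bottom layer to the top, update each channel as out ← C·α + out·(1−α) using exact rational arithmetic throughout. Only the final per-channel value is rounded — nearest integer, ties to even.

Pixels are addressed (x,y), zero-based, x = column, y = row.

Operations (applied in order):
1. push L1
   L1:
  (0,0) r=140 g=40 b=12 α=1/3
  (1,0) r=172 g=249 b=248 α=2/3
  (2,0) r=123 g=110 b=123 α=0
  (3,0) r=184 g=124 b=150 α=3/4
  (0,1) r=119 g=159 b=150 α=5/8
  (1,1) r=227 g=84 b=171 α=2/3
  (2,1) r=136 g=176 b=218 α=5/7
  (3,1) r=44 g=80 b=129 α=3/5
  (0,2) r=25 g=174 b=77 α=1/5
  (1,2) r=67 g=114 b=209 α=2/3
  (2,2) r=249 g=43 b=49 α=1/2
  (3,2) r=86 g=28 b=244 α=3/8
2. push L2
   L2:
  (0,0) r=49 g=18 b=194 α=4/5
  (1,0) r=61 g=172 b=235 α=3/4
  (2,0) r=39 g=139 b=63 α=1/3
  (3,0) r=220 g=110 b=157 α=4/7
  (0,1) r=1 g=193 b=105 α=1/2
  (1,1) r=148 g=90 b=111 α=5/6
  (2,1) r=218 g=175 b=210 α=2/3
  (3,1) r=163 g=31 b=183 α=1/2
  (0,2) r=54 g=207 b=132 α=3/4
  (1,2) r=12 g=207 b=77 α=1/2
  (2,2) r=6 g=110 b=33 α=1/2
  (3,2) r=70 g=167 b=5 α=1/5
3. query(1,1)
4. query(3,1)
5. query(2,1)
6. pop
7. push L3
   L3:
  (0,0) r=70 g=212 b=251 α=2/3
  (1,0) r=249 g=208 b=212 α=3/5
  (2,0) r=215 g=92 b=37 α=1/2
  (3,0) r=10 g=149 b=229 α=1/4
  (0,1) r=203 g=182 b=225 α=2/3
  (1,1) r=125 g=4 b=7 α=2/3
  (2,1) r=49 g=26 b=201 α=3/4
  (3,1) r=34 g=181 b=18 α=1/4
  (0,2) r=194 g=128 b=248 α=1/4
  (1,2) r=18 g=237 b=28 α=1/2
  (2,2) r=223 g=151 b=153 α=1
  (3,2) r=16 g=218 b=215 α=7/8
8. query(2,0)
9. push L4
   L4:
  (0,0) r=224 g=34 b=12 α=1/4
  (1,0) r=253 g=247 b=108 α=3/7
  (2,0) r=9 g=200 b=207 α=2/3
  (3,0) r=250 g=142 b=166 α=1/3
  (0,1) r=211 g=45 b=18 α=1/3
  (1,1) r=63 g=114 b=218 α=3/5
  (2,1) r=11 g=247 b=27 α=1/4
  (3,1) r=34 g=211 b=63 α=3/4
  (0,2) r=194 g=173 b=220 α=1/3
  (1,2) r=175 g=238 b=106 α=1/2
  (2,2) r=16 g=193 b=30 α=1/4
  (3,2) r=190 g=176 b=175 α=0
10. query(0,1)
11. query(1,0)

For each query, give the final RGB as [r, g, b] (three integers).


at x=1,y=1 over L1,L2:
L1 α=2/3: [454/3, 56, 114]
L2 α=5/6: [1337/9, 253/3, 223/2]
rounded: [149, 84, 112]

query (3,1) [L1,L2] — begin 0,0,0
+L1 (α=3/5) → [132/5, 48, 387/5]
+L2 (α=1/2) → [947/10, 79/2, 651/5]
→ [95, 40, 130]

at x=2,y=1 over L1,L2:
L1 α=5/7: [680/7, 880/7, 1090/7]
L2 α=2/3: [1244/7, 1110/7, 4030/21]
→ [178, 159, 192]

at x=2,y=0 over L1,L3:
after L1 α=0: [0, 0, 0]
after L3 α=1/2: [215/2, 46, 37/2]
rounded: [108, 46, 18]

(0,1) stack=L1,L3,L4; from [0,0,0]:
L1 α=5/8: [595/8, 795/8, 375/4]
L3 α=2/3: [1281/8, 3707/24, 725/4]
L4 α=1/3: [2125/12, 4247/36, 761/6]
= [177, 118, 127]

query (1,0) [L1,L3,L4] — begin 0,0,0
L1 α=2/3: [344/3, 166, 496/3]
L3 α=3/5: [2929/15, 956/5, 580/3]
L4 α=3/7: [23101/105, 7529/35, 3292/21]
→ [220, 215, 157]


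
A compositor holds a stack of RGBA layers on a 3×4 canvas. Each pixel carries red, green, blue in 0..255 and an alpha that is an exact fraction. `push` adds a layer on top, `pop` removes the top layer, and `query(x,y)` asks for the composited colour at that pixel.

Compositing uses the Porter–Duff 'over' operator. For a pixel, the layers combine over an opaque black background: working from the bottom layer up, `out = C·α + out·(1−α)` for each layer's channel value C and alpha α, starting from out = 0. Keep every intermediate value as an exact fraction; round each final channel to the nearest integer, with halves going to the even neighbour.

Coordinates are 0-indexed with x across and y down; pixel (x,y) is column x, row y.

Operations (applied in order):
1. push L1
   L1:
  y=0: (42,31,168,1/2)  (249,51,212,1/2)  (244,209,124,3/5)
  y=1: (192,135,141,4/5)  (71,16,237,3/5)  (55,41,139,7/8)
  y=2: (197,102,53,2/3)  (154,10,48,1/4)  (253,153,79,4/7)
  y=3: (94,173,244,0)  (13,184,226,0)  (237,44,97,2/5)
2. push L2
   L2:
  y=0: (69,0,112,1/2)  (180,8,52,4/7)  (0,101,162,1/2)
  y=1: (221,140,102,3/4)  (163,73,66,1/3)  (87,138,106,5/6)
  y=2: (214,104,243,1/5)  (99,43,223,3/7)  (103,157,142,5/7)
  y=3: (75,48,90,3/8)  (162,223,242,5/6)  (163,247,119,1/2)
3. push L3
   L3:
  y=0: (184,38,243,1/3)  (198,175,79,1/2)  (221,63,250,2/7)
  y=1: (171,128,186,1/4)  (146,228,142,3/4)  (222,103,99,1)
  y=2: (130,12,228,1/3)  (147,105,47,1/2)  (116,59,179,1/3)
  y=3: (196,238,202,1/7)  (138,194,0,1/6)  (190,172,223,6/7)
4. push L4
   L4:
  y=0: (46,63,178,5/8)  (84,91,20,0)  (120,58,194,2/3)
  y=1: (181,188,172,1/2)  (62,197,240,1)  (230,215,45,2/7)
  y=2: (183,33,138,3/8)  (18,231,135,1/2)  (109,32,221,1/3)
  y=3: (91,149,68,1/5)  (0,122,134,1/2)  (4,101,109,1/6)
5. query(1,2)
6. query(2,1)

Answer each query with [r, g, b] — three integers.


(1,2) stack=L1,L2,L3,L4; from [0,0,0]:
L1 α=1/4: [77/2, 5/2, 12]
L2 α=3/7: [451/7, 139/7, 717/7]
L3 α=1/2: [740/7, 437/7, 523/7]
L4 α=1/2: [433/7, 1027/7, 734/7]
= [62, 147, 105]

at x=2,y=1 over L1,L2,L3,L4:
L1 α=7/8: [385/8, 287/8, 973/8]
L2 α=5/6: [3865/48, 5807/48, 5213/48]
L3 α=1: [222, 103, 99]
L4 α=2/7: [1570/7, 135, 585/7]
→ [224, 135, 84]


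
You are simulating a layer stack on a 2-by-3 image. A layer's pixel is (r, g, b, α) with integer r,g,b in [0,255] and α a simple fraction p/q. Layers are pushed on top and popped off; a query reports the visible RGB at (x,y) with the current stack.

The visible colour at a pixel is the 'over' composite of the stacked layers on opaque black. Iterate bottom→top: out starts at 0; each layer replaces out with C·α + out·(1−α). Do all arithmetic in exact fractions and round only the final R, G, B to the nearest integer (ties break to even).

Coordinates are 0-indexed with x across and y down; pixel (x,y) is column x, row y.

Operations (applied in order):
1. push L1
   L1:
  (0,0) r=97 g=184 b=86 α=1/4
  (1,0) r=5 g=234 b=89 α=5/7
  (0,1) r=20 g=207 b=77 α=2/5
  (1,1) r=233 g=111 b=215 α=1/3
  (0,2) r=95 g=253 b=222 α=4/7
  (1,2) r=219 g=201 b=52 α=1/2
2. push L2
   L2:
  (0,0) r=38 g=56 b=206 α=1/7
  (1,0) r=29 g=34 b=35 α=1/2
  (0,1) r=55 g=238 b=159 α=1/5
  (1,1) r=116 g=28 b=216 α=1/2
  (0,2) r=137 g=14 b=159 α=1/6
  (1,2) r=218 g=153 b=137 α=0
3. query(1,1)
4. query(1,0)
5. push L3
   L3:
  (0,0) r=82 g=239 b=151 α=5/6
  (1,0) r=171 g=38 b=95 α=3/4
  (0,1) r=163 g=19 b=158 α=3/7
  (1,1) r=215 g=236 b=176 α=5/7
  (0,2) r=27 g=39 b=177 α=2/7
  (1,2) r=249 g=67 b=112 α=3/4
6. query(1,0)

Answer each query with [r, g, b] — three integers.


query (1,1) [L1,L2] — begin 0,0,0
+L1 (α=1/3) → [233/3, 37, 215/3]
+L2 (α=1/2) → [581/6, 65/2, 863/6]
= [97, 32, 144]

query (1,0) [L1,L2] — begin 0,0,0
after L1 α=5/7: [25/7, 1170/7, 445/7]
after L2 α=1/2: [114/7, 704/7, 345/7]
= [16, 101, 49]

at x=1,y=0 over L1,L2,L3:
+L1 (α=5/7) → [25/7, 1170/7, 445/7]
+L2 (α=1/2) → [114/7, 704/7, 345/7]
+L3 (α=3/4) → [3705/28, 751/14, 585/7]
rounded: [132, 54, 84]


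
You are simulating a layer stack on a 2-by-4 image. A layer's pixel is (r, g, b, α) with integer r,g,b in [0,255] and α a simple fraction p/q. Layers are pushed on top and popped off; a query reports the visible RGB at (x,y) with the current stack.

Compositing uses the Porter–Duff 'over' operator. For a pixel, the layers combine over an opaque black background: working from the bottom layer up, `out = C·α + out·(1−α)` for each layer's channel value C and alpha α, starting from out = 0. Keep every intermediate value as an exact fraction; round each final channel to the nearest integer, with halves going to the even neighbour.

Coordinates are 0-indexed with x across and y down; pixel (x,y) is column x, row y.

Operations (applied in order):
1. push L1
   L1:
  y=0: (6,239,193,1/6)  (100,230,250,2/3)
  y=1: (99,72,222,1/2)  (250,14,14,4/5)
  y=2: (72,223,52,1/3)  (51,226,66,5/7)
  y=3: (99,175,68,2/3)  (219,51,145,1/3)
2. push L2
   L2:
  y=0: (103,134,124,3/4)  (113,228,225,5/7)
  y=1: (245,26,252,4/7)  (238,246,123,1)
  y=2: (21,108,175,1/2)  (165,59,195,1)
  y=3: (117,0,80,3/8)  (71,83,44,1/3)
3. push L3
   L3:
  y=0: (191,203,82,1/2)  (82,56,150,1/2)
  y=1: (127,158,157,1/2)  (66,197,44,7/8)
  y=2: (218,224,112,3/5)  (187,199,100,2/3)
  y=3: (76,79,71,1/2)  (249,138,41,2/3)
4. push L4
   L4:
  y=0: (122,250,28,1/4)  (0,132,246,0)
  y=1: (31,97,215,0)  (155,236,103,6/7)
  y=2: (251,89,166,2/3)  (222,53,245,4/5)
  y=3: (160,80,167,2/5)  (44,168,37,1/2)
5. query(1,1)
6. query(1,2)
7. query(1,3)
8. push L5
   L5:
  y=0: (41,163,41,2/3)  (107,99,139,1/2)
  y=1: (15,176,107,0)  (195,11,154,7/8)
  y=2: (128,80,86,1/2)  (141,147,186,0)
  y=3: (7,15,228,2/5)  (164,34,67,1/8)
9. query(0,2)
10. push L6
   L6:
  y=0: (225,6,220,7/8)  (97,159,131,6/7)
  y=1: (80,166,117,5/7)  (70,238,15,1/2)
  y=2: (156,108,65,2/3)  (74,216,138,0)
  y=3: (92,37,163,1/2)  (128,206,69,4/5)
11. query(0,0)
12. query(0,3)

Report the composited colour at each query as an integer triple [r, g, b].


at x=1,y=1 over L1,L2,L3,L4:
after L1 α=4/5: [200, 56/5, 56/5]
after L2 α=1: [238, 246, 123]
after L3 α=7/8: [175/2, 1625/8, 431/8]
after L4 α=6/7: [2035/14, 12953/56, 5375/56]
rounded: [145, 231, 96]

at x=1,y=2 over L1,L2,L3,L4:
+L1 (α=5/7) → [255/7, 1130/7, 330/7]
+L2 (α=1) → [165, 59, 195]
+L3 (α=2/3) → [539/3, 457/3, 395/3]
+L4 (α=4/5) → [3203/15, 1093/15, 667/3]
→ [214, 73, 222]

query (1,3) [L1,L2,L3,L4] — begin 0,0,0
+L1 (α=1/3) → [73, 17, 145/3]
+L2 (α=1/3) → [217/3, 39, 422/9]
+L3 (α=2/3) → [1711/9, 105, 1160/27]
+L4 (α=1/2) → [2107/18, 273/2, 2159/54]
= [117, 136, 40]

at x=0,y=2 over L1,L2,L3,L4,L5:
L1 α=1/3: [24, 223/3, 52/3]
L2 α=1/2: [45/2, 547/6, 577/6]
L3 α=3/5: [699/5, 2563/15, 317/3]
L4 α=2/3: [3209/15, 5233/45, 1313/9]
L5 α=1/2: [5129/30, 8833/90, 2087/18]
= [171, 98, 116]

query (0,0) [L1,L2,L3,L4,L5,L6] — begin 0,0,0
L1 α=1/6: [1, 239/6, 193/6]
L2 α=3/4: [155/2, 2651/24, 2425/24]
L3 α=1/2: [537/4, 7523/48, 4393/48]
L4 α=1/4: [2099/16, 11523/64, 4841/64]
L5 α=2/3: [1137/16, 32387/192, 3363/64]
L6 α=7/8: [26337/128, 40451/1536, 101923/512]
→ [206, 26, 199]

(0,3) stack=L1,L2,L3,L4,L5,L6; from [0,0,0]:
+L1 (α=2/3) → [66, 350/3, 136/3]
+L2 (α=3/8) → [681/8, 875/12, 175/3]
+L3 (α=1/2) → [1289/16, 1823/24, 194/3]
+L4 (α=2/5) → [8987/80, 3103/40, 528/5]
+L5 (α=2/5) → [28081/400, 10509/200, 3864/25]
+L6 (α=1/2) → [64881/800, 17909/400, 7939/50]
= [81, 45, 159]


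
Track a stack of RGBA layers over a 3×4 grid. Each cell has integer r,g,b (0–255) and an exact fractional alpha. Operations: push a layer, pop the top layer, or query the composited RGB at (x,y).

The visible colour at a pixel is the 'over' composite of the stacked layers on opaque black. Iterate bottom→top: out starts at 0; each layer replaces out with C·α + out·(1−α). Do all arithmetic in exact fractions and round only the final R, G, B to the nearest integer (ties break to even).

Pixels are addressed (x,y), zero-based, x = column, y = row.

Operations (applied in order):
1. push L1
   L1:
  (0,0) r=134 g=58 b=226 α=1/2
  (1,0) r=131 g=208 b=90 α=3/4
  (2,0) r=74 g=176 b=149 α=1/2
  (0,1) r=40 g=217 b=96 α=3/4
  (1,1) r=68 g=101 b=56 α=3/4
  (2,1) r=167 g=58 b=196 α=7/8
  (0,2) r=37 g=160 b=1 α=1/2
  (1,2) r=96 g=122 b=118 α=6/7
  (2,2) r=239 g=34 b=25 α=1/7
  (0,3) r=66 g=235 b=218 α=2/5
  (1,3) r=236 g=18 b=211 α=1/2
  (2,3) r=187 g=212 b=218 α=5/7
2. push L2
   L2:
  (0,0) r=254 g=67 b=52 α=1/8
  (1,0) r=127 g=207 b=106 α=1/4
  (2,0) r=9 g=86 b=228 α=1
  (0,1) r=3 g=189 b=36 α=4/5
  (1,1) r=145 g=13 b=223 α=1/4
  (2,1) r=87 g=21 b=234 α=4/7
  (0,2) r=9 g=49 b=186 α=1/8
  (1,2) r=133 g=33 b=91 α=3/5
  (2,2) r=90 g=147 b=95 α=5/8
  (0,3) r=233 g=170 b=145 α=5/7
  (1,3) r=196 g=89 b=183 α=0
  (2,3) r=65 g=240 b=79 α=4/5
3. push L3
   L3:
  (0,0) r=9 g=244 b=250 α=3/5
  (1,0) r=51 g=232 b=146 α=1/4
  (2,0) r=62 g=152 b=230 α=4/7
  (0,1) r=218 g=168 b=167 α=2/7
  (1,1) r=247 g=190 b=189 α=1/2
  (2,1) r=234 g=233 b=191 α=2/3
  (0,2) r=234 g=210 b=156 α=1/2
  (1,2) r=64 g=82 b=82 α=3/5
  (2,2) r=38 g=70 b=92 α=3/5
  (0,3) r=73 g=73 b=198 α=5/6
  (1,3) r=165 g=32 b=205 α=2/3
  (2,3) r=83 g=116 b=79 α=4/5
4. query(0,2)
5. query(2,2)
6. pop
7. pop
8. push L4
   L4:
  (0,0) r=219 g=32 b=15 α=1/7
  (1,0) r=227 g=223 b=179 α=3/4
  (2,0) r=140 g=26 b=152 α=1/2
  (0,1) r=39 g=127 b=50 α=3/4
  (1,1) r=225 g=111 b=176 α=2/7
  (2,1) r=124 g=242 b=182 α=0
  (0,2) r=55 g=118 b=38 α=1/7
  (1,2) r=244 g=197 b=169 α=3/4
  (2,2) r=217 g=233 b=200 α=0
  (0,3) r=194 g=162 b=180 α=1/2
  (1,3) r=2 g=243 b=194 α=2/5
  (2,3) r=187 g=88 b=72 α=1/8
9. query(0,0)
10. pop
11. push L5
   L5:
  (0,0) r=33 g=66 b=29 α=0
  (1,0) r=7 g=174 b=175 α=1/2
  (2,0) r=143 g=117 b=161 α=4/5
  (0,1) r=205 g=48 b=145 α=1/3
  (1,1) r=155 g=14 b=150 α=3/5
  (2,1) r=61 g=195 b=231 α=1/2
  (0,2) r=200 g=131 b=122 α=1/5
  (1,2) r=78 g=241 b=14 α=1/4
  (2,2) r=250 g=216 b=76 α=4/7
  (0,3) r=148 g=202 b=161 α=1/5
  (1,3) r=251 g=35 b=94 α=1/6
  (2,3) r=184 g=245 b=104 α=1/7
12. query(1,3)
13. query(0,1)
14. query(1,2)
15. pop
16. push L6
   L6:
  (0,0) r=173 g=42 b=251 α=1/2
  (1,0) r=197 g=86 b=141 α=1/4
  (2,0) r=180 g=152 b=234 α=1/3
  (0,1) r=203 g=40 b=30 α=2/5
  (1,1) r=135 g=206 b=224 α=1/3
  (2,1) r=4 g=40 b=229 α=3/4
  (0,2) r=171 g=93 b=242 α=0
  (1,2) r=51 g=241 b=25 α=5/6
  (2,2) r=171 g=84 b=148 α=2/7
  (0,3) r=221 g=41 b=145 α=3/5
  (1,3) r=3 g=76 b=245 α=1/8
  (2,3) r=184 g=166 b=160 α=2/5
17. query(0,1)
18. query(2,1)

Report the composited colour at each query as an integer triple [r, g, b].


(0,2) stack=L1,L2,L3; from [0,0,0]:
L1 α=1/2: [37/2, 80, 1/2]
L2 α=1/8: [277/16, 609/8, 379/16]
L3 α=1/2: [4021/32, 2289/16, 2875/32]
= [126, 143, 90]

query (2,2) [L1,L2,L3] — begin 0,0,0
after L1 α=1/7: [239/7, 34/7, 25/7]
after L2 α=5/8: [3867/56, 5247/56, 425/7]
after L3 α=3/5: [7059/140, 11127/140, 2782/35]
→ [50, 79, 79]

(0,0) stack=L1,L4; from [0,0,0]:
L1 α=1/2: [67, 29, 113]
L4 α=1/7: [621/7, 206/7, 99]
rounded: [89, 29, 99]

query (1,3) [L1,L5] — begin 0,0,0
after L1 α=1/2: [118, 9, 211/2]
after L5 α=1/6: [841/6, 40/3, 1243/12]
rounded: [140, 13, 104]

(0,1) stack=L1,L5; from [0,0,0]:
L1 α=3/4: [30, 651/4, 72]
L5 α=1/3: [265/3, 249/2, 289/3]
= [88, 124, 96]

(1,2) stack=L1,L5; from [0,0,0]:
L1 α=6/7: [576/7, 732/7, 708/7]
L5 α=1/4: [1137/14, 3883/28, 1111/14]
rounded: [81, 139, 79]

at x=0,y=1 over L1,L6:
+L1 (α=3/4) → [30, 651/4, 72]
+L6 (α=2/5) → [496/5, 2273/20, 276/5]
= [99, 114, 55]

(2,1) stack=L1,L6; from [0,0,0]:
+L1 (α=7/8) → [1169/8, 203/4, 343/2]
+L6 (α=3/4) → [1265/32, 683/16, 1717/8]
rounded: [40, 43, 215]


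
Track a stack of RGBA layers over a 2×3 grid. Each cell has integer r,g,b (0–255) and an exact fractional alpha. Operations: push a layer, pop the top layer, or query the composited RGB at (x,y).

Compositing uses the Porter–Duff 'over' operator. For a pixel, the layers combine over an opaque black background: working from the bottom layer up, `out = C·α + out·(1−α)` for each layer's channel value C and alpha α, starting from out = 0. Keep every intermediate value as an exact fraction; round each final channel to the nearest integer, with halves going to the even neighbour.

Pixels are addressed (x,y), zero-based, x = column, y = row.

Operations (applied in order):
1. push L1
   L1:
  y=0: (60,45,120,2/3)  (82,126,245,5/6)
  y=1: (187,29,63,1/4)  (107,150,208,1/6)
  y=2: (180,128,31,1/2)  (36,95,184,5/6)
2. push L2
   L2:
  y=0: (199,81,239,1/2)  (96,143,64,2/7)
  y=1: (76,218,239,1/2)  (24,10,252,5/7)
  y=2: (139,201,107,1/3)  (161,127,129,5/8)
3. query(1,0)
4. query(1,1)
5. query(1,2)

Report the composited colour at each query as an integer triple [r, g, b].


(1,0) stack=L1,L2; from [0,0,0]:
L1 α=5/6: [205/3, 105, 1225/6]
L2 α=2/7: [1601/21, 811/7, 6893/42]
→ [76, 116, 164]

(1,1) stack=L1,L2; from [0,0,0]:
after L1 α=1/6: [107/6, 25, 104/3]
after L2 α=5/7: [467/21, 100/7, 3988/21]
→ [22, 14, 190]

(1,2) stack=L1,L2; from [0,0,0]:
L1 α=5/6: [30, 475/6, 460/3]
L2 α=5/8: [895/8, 1745/16, 1105/8]
rounded: [112, 109, 138]


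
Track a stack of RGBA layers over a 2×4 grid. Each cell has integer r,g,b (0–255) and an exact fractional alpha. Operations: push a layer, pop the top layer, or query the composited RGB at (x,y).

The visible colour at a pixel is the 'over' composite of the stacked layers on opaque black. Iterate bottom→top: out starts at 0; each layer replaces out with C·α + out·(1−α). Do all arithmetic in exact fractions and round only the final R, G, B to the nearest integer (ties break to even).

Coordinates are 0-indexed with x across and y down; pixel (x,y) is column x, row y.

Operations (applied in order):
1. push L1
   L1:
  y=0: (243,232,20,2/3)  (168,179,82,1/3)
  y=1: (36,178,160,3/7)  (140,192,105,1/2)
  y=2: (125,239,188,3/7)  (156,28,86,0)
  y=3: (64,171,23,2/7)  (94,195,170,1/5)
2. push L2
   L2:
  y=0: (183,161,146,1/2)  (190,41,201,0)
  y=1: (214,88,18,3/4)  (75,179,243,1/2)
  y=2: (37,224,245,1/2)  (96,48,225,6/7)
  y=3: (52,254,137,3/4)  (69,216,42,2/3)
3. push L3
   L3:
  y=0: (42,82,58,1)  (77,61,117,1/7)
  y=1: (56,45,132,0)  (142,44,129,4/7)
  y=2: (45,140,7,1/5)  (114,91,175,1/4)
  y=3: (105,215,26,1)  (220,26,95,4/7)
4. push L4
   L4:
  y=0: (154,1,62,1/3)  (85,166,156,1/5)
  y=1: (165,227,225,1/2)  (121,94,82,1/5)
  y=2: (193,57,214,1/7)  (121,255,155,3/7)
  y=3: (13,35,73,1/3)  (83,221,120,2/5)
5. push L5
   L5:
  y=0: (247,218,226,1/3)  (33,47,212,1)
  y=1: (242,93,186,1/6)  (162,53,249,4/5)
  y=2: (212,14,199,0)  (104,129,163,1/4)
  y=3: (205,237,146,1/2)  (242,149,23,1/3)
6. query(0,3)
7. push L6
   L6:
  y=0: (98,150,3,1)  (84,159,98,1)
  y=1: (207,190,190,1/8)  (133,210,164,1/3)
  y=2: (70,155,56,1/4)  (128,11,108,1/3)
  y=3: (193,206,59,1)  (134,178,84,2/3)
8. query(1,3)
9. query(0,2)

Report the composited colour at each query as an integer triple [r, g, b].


(0,3) stack=L1,L2,L3,L4,L5; from [0,0,0]:
+L1 (α=2/7) → [128/7, 342/7, 46/7]
+L2 (α=3/4) → [305/7, 1419/7, 2923/28]
+L3 (α=1) → [105, 215, 26]
+L4 (α=1/3) → [223/3, 155, 125/3]
+L5 (α=1/2) → [419/3, 196, 563/6]
= [140, 196, 94]

at x=1,y=3 over L1,L2,L3,L4,L5,L6:
after L1 α=1/5: [94/5, 39, 34]
after L2 α=2/3: [784/15, 157, 118/3]
after L3 α=4/7: [5184/35, 575/7, 498/7]
after L4 α=2/5: [21362/175, 4819/35, 3174/35]
after L5 α=1/3: [28358/175, 4951/35, 7153/105]
after L6 α=2/3: [25086/175, 17411/105, 24793/315]
→ [143, 166, 79]

at x=0,y=2 over L1,L2,L3,L4,L5,L6:
+L1 (α=3/7) → [375/7, 717/7, 564/7]
+L2 (α=1/2) → [317/7, 2285/14, 2279/14]
+L3 (α=1/5) → [1583/35, 1110/7, 4607/35]
+L4 (α=1/7) → [16253/245, 7059/49, 35132/245]
+L5 (α=0) → [16253/245, 7059/49, 35132/245]
+L6 (α=1/4) → [65909/980, 7193/49, 29779/245]
→ [67, 147, 122]


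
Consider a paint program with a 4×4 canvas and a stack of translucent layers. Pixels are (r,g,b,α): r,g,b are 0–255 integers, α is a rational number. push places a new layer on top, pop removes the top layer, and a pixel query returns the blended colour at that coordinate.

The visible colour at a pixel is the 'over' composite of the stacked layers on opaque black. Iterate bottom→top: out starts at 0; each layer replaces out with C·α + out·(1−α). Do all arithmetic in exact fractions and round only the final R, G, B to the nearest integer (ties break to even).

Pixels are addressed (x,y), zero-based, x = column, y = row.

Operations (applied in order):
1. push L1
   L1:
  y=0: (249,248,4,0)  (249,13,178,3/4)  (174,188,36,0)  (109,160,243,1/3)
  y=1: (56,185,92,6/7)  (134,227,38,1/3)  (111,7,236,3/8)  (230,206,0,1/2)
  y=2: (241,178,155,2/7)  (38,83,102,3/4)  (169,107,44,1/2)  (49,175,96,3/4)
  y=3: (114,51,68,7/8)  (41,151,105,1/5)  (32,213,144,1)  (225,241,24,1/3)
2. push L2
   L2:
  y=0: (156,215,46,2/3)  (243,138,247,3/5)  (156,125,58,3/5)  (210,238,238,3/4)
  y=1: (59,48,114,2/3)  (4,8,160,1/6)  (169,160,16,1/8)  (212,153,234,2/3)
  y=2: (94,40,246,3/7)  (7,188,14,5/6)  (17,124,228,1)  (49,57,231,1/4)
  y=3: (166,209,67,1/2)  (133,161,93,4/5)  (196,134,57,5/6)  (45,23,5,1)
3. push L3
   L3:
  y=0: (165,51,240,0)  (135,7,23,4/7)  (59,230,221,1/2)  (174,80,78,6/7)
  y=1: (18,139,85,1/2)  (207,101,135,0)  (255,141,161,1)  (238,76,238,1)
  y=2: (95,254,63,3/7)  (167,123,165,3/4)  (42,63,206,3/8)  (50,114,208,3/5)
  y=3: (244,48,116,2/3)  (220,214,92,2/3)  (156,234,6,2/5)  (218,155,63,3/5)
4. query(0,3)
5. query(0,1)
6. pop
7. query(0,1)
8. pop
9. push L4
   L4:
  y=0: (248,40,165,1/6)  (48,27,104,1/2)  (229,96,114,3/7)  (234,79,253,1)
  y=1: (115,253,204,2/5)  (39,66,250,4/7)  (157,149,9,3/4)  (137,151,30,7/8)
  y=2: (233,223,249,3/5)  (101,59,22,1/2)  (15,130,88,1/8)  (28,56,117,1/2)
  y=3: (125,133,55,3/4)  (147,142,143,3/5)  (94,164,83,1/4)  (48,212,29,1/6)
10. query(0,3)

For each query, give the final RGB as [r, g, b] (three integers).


at x=0,y=3 over L1,L2,L3:
+L1 (α=7/8) → [399/4, 357/8, 119/2]
+L2 (α=1/2) → [1063/8, 2029/16, 253/4]
+L3 (α=2/3) → [4967/24, 3565/48, 1181/12]
= [207, 74, 98]

(0,1) stack=L1,L2,L3; from [0,0,0]:
L1 α=6/7: [48, 1110/7, 552/7]
L2 α=2/3: [166/3, 594/7, 716/7]
L3 α=1/2: [110/3, 1567/14, 1311/14]
→ [37, 112, 94]

(0,1) stack=L1,L2; from [0,0,0]:
after L1 α=6/7: [48, 1110/7, 552/7]
after L2 α=2/3: [166/3, 594/7, 716/7]
rounded: [55, 85, 102]

(0,3) stack=L1,L4; from [0,0,0]:
L1 α=7/8: [399/4, 357/8, 119/2]
L4 α=3/4: [1899/16, 3549/32, 449/8]
→ [119, 111, 56]


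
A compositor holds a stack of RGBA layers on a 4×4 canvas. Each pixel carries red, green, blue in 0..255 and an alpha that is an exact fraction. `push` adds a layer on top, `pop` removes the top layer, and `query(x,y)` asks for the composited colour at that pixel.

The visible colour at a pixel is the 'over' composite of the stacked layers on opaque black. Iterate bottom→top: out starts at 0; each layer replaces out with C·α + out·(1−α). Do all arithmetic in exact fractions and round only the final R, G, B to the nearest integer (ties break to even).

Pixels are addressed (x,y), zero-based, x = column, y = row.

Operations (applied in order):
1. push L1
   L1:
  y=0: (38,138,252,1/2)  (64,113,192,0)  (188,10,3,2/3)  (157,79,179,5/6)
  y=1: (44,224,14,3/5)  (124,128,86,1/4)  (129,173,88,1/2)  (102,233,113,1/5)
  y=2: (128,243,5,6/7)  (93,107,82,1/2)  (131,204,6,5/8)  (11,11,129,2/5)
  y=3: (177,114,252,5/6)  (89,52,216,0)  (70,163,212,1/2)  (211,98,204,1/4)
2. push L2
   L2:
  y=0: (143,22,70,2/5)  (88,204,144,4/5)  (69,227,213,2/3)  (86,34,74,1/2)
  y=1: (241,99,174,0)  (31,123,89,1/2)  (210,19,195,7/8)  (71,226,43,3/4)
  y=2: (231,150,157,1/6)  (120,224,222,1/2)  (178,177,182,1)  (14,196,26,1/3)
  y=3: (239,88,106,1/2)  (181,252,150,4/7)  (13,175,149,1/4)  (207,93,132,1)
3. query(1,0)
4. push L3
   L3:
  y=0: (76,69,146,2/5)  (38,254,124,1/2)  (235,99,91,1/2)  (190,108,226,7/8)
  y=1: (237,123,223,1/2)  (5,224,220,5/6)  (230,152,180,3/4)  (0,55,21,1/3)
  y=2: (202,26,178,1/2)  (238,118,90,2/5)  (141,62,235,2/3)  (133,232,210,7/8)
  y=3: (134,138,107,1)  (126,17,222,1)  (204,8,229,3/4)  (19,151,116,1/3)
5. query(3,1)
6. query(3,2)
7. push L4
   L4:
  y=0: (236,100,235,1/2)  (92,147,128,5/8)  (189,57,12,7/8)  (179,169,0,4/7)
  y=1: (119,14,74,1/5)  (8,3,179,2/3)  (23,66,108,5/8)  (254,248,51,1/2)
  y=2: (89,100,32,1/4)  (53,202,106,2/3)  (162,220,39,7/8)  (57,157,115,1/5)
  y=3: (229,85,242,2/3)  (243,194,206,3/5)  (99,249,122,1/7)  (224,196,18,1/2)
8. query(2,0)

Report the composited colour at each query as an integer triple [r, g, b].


query (1,0) [L1,L2] — begin 0,0,0
after L1 α=0: [0, 0, 0]
after L2 α=4/5: [352/5, 816/5, 576/5]
= [70, 163, 115]

(3,1) stack=L1,L2,L3; from [0,0,0]:
+L1 (α=1/5) → [102/5, 233/5, 113/5]
+L2 (α=3/4) → [1167/20, 3623/20, 379/10]
+L3 (α=1/3) → [389/10, 1391/10, 484/15]
rounded: [39, 139, 32]

(3,2) stack=L1,L2,L3; from [0,0,0]:
L1 α=2/5: [22/5, 22/5, 258/5]
L2 α=1/3: [38/5, 1024/15, 646/15]
L3 α=7/8: [4693/40, 3173/15, 2837/15]
rounded: [117, 212, 189]

at x=2,y=0 over L1,L2,L3,L4:
after L1 α=2/3: [376/3, 20/3, 2]
after L2 α=2/3: [790/9, 1382/9, 428/3]
after L3 α=1/2: [2905/18, 2273/18, 701/6]
after L4 α=7/8: [26719/144, 9455/144, 1205/48]
→ [186, 66, 25]


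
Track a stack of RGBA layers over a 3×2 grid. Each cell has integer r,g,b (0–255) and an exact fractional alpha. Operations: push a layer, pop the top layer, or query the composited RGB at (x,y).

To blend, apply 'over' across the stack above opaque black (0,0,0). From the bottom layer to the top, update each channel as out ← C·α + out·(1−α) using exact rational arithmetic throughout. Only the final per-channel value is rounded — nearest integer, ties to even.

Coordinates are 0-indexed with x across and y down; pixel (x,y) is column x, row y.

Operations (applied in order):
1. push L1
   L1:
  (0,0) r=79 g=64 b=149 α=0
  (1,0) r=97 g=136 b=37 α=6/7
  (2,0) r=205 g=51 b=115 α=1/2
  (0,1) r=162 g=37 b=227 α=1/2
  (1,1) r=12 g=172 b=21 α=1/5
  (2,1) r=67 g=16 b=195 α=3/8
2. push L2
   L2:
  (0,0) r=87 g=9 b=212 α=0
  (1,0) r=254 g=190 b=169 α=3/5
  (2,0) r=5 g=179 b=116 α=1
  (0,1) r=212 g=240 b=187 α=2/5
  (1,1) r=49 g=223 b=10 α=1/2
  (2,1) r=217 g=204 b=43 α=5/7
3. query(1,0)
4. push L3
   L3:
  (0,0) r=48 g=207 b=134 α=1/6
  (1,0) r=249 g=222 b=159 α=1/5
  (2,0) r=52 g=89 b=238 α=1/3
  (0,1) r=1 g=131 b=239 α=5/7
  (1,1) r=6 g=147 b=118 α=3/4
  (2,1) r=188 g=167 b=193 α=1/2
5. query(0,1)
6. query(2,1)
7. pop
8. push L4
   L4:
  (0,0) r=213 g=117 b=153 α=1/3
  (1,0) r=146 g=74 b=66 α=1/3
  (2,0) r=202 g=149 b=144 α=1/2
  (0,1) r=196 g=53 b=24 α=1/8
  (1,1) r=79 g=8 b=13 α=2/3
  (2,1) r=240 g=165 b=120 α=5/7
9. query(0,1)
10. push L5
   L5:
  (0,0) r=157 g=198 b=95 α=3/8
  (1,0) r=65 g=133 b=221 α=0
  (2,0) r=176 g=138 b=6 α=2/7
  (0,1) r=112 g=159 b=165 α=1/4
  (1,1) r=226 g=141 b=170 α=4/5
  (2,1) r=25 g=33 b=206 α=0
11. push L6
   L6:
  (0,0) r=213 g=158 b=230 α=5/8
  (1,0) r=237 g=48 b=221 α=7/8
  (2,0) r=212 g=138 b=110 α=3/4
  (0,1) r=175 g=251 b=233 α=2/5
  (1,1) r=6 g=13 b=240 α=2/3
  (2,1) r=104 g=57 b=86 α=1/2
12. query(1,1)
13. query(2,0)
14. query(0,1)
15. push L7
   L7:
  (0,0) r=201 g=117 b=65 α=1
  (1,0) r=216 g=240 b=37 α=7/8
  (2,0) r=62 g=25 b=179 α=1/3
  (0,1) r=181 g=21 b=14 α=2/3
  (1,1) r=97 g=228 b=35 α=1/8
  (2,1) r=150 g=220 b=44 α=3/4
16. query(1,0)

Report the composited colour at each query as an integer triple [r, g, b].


(1,0) stack=L1,L2; from [0,0,0]:
after L1 α=6/7: [582/7, 816/7, 222/7]
after L2 α=3/5: [6498/35, 5622/35, 3993/35]
→ [186, 161, 114]

at x=0,y=1 over L1,L2,L3:
L1 α=1/2: [81, 37/2, 227/2]
L2 α=2/5: [667/5, 1071/10, 1429/10]
L3 α=5/7: [1359/35, 4346/35, 7404/35]
→ [39, 124, 212]

at x=2,y=1 over L1,L2,L3:
+L1 (α=3/8) → [201/8, 6, 585/8]
+L2 (α=5/7) → [4541/28, 1032/7, 1445/28]
+L3 (α=1/2) → [9805/56, 2201/14, 6849/56]
= [175, 157, 122]

query (0,1) [L1,L2,L4] — begin 0,0,0
after L1 α=1/2: [81, 37/2, 227/2]
after L2 α=2/5: [667/5, 1071/10, 1429/10]
after L4 α=1/8: [5649/40, 8027/80, 10243/80]
→ [141, 100, 128]

(1,1) stack=L1,L2,L4,L5,L6; from [0,0,0]:
+L1 (α=1/5) → [12/5, 172/5, 21/5]
+L2 (α=1/2) → [257/10, 1287/10, 71/10]
+L4 (α=2/3) → [1837/30, 1447/30, 331/30]
+L5 (α=4/5) → [28957/150, 18367/150, 20731/150]
+L6 (α=2/3) → [30757/450, 22267/450, 92731/450]
→ [68, 49, 206]

(2,0) stack=L1,L2,L4,L5,L6; from [0,0,0]:
+L1 (α=1/2) → [205/2, 51/2, 115/2]
+L2 (α=1) → [5, 179, 116]
+L4 (α=1/2) → [207/2, 164, 130]
+L5 (α=2/7) → [1739/14, 1096/7, 662/7]
+L6 (α=3/4) → [10643/56, 1997/14, 743/7]
→ [190, 143, 106]

(0,1) stack=L1,L2,L4,L5,L6; from [0,0,0]:
L1 α=1/2: [81, 37/2, 227/2]
L2 α=2/5: [667/5, 1071/10, 1429/10]
L4 α=1/8: [5649/40, 8027/80, 10243/80]
L5 α=1/4: [21427/160, 36801/320, 43929/320]
L6 α=2/5: [120281/800, 271043/1600, 280907/1600]
rounded: [150, 169, 176]

at x=1,y=0 over L1,L2,L4,L5,L6,L7:
L1 α=6/7: [582/7, 816/7, 222/7]
L2 α=3/5: [6498/35, 5622/35, 3993/35]
L4 α=1/3: [18106/105, 13834/105, 3432/35]
L5 α=0: [18106/105, 13834/105, 3432/35]
L6 α=7/8: [192301/840, 24557/420, 57577/280]
L7 α=7/8: [1462381/6720, 730157/3360, 130097/2240]
→ [218, 217, 58]


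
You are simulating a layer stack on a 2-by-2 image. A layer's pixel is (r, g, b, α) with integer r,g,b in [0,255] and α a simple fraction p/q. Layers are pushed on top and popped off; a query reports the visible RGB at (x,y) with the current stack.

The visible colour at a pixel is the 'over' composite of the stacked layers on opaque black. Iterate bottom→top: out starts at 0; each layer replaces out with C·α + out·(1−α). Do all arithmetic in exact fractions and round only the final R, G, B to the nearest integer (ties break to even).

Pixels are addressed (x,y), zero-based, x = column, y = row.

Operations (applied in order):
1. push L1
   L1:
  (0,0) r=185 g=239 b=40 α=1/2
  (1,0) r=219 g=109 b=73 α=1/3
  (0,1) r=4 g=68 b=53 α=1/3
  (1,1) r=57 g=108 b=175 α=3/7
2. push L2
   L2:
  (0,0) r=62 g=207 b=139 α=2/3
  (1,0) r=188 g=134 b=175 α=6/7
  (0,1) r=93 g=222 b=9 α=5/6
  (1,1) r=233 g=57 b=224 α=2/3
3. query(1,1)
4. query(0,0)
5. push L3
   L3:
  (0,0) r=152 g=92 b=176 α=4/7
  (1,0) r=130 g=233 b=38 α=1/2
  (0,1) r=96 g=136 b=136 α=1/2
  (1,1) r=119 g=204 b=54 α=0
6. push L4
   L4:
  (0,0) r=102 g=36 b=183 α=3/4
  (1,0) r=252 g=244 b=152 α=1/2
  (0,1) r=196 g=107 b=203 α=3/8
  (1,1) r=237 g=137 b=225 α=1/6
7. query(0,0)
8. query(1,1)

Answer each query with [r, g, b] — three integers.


query (1,1) [L1,L2] — begin 0,0,0
+L1 (α=3/7) → [171/7, 324/7, 75]
+L2 (α=2/3) → [3433/21, 374/7, 523/3]
= [163, 53, 174]

(0,0) stack=L1,L2; from [0,0,0]:
after L1 α=1/2: [185/2, 239/2, 20]
after L2 α=2/3: [433/6, 1067/6, 298/3]
= [72, 178, 99]

(0,0) stack=L1,L2,L3,L4; from [0,0,0]:
after L1 α=1/2: [185/2, 239/2, 20]
after L2 α=2/3: [433/6, 1067/6, 298/3]
after L3 α=4/7: [1649/14, 1803/14, 1002/7]
after L4 α=3/4: [5933/56, 3315/56, 4845/28]
= [106, 59, 173]

(1,1) stack=L1,L2,L3,L4; from [0,0,0]:
L1 α=3/7: [171/7, 324/7, 75]
L2 α=2/3: [3433/21, 374/7, 523/3]
L3 α=0: [3433/21, 374/7, 523/3]
L4 α=1/6: [11071/63, 943/14, 1645/9]
rounded: [176, 67, 183]


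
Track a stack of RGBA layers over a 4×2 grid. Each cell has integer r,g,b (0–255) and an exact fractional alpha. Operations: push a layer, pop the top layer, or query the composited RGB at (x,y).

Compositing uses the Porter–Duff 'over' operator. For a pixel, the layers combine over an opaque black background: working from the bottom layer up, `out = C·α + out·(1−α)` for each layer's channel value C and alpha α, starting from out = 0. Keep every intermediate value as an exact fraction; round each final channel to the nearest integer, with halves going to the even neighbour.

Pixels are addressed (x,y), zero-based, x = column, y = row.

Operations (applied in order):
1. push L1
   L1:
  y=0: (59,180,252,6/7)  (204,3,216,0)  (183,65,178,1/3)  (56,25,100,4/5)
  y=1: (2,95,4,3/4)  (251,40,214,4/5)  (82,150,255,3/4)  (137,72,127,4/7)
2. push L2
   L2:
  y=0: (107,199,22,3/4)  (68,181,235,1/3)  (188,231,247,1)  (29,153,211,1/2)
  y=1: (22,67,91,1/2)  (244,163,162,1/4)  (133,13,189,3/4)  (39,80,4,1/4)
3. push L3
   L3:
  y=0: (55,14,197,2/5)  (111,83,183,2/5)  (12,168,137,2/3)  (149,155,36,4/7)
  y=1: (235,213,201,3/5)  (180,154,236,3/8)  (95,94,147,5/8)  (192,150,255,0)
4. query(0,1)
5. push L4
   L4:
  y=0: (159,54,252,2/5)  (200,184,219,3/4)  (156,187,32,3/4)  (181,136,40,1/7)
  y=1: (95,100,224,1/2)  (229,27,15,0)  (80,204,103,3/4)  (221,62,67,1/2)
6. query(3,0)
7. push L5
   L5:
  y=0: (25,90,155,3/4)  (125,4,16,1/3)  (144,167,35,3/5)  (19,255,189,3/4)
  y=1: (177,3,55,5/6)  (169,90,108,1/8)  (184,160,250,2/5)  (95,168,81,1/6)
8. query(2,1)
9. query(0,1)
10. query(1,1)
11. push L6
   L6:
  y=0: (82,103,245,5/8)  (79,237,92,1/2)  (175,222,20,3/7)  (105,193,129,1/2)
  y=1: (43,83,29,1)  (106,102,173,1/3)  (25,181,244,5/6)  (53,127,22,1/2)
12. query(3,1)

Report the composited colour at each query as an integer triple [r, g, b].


(0,1) stack=L1,L2,L3; from [0,0,0]:
after L1 α=3/4: [3/2, 285/4, 3]
after L2 α=1/2: [47/4, 553/8, 47]
after L3 α=3/5: [1457/10, 3109/20, 697/5]
rounded: [146, 155, 139]

(3,0) stack=L1,L2,L3,L4; from [0,0,0]:
after L1 α=4/5: [224/5, 20, 80]
after L2 α=1/2: [369/10, 173/2, 291/2]
after L3 α=4/7: [7067/70, 1759/14, 1161/14]
after L4 α=1/7: [27536/245, 6229/49, 3763/49]
rounded: [112, 127, 77]

query (2,1) [L1,L2,L3,L4,L5] — begin 0,0,0
after L1 α=3/4: [123/2, 225/2, 765/4]
after L2 α=3/4: [921/8, 303/8, 3033/16]
after L3 α=5/8: [6563/64, 4669/64, 20859/128]
after L4 α=3/4: [21923/256, 43837/256, 60411/512]
after L5 α=2/5: [159977/1280, 213431/1280, 437233/2560]
rounded: [125, 167, 171]

query (0,1) [L1,L2,L3,L4,L5] — begin 0,0,0
L1 α=3/4: [3/2, 285/4, 3]
L2 α=1/2: [47/4, 553/8, 47]
L3 α=3/5: [1457/10, 3109/20, 697/5]
L4 α=1/2: [2407/20, 5109/40, 1817/10]
L5 α=5/6: [20107/120, 1903/80, 4567/60]
→ [168, 24, 76]

(1,1) stack=L1,L2,L3,L4,L5; from [0,0,0]:
after L1 α=4/5: [1004/5, 32, 856/5]
after L2 α=1/4: [1058/5, 259/4, 1689/10]
after L3 α=3/8: [799/4, 3143/32, 3105/16]
after L4 α=0: [799/4, 3143/32, 3105/16]
after L5 α=1/8: [6269/32, 24881/256, 23463/128]
rounded: [196, 97, 183]

(3,1) stack=L1,L2,L3,L4,L5,L6; from [0,0,0]:
L1 α=4/7: [548/7, 288/7, 508/7]
L2 α=1/4: [1917/28, 356/7, 388/7]
L3 α=0: [1917/28, 356/7, 388/7]
L4 α=1/2: [8105/56, 395/7, 857/14]
L5 α=1/6: [45845/336, 3151/42, 5419/84]
L6 α=1/2: [63653/672, 8485/84, 7267/168]
→ [95, 101, 43]
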